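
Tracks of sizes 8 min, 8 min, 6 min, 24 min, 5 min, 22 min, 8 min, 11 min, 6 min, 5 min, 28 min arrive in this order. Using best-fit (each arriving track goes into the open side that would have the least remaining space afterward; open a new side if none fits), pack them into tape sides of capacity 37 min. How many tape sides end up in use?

  8 → side 1 (new)  [load 8/37]
  8 → side 1  [load 16/37]
  6 → side 1  [load 22/37]
  24 → side 2 (new)  [load 24/37]
  5 → side 2  [load 29/37]
  22 → side 3 (new)  [load 22/37]
  8 → side 2  [load 37/37]
  11 → side 1  [load 33/37]
  6 → side 3  [load 28/37]
  5 → side 3  [load 33/37]
  28 → side 4 (new)  [load 28/37]
4 tape sides opened.

4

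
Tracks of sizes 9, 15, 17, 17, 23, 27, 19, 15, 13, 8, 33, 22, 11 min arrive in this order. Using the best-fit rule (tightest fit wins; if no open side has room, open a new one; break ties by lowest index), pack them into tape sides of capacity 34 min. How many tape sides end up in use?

  9 → side 1 (new)  [load 9/34]
  15 → side 1  [load 24/34]
  17 → side 2 (new)  [load 17/34]
  17 → side 2  [load 34/34]
  23 → side 3 (new)  [load 23/34]
  27 → side 4 (new)  [load 27/34]
  19 → side 5 (new)  [load 19/34]
  15 → side 5  [load 34/34]
  13 → side 6 (new)  [load 13/34]
  8 → side 1  [load 32/34]
  33 → side 7 (new)  [load 33/34]
  22 → side 8 (new)  [load 22/34]
  11 → side 3  [load 34/34]
8 tape sides opened.

8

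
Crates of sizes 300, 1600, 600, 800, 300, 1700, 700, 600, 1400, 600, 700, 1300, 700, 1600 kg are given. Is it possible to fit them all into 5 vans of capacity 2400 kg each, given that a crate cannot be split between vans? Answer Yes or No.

No

Total = 12900 kg; ⌈12900/2400⌉ = 6.
At least 6 vans are required, but only 5 are allowed.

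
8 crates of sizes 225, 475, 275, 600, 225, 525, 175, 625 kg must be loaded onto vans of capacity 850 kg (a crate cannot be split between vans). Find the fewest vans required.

Total = 625 + 600 + 525 + 475 + 275 + 225 + 225 + 175 = 3125 kg.
Lower bound: ⌈3125/850⌉ = 4 vans.
A packing using 4 vans:
  van 1: 625 + 225 = 850
  van 2: 600 + 225 = 825
  van 3: 525 + 275 = 800
  van 4: 475 + 175 = 650
This matches the lower bound, so 4 is optimal.

4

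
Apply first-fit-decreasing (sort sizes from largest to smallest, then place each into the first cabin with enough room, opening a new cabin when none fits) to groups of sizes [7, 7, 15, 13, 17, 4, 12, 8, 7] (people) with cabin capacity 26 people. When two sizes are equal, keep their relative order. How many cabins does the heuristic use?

Sorted descending: 17, 15, 13, 12, 8, 7, 7, 7, 4.
  17 → cabin 1 (new)  [load 17/26]
  15 → cabin 2 (new)  [load 15/26]
  13 → cabin 3 (new)  [load 13/26]
  12 → cabin 3  [load 25/26]
  8 → cabin 1  [load 25/26]
  7 → cabin 2  [load 22/26]
  7 → cabin 4 (new)  [load 7/26]
  7 → cabin 4  [load 14/26]
  4 → cabin 2  [load 26/26]
4 cabins opened.

4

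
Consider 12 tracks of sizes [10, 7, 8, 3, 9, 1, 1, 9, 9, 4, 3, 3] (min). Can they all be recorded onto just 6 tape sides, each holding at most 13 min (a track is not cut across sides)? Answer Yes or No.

A valid assignment using 6 tape sides:
  side 1: 10 + 3 = 13
  side 2: 9 + 4 = 13
  side 3: 9 + 3 + 1 = 13
  side 4: 9 + 3 + 1 = 13
  side 5: 8 = 8
  side 6: 7 = 7
Every load is within 13 min, so 6 tape sides suffice.

Yes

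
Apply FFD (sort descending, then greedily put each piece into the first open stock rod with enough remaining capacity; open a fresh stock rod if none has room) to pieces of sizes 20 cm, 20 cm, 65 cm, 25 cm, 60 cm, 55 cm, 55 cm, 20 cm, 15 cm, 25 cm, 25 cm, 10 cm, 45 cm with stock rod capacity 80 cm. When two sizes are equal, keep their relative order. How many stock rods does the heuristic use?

6

Sorted descending: 65, 60, 55, 55, 45, 25, 25, 25, 20, 20, 20, 15, 10.
  65 → stock rod 1 (new)  [load 65/80]
  60 → stock rod 2 (new)  [load 60/80]
  55 → stock rod 3 (new)  [load 55/80]
  55 → stock rod 4 (new)  [load 55/80]
  45 → stock rod 5 (new)  [load 45/80]
  25 → stock rod 3  [load 80/80]
  25 → stock rod 4  [load 80/80]
  25 → stock rod 5  [load 70/80]
  20 → stock rod 2  [load 80/80]
  20 → stock rod 6 (new)  [load 20/80]
  20 → stock rod 6  [load 40/80]
  15 → stock rod 1  [load 80/80]
  10 → stock rod 5  [load 80/80]
6 stock rods opened.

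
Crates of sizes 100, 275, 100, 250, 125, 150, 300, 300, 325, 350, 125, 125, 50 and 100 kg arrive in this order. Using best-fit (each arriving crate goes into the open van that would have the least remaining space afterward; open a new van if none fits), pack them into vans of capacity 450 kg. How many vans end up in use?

  100 → van 1 (new)  [load 100/450]
  275 → van 1  [load 375/450]
  100 → van 2 (new)  [load 100/450]
  250 → van 2  [load 350/450]
  125 → van 3 (new)  [load 125/450]
  150 → van 3  [load 275/450]
  300 → van 4 (new)  [load 300/450]
  300 → van 5 (new)  [load 300/450]
  325 → van 6 (new)  [load 325/450]
  350 → van 7 (new)  [load 350/450]
  125 → van 6  [load 450/450]
  125 → van 4  [load 425/450]
  50 → van 1  [load 425/450]
  100 → van 2  [load 450/450]
7 vans opened.

7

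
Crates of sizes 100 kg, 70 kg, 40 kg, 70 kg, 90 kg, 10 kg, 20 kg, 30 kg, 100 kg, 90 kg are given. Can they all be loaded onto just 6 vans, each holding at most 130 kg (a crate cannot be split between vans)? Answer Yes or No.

Yes

A valid assignment using 6 vans:
  van 1: 100 + 30 = 130
  van 2: 100 + 20 + 10 = 130
  van 3: 90 + 40 = 130
  van 4: 90 = 90
  van 5: 70 = 70
  van 6: 70 = 70
Every load is within 130 kg, so 6 vans suffice.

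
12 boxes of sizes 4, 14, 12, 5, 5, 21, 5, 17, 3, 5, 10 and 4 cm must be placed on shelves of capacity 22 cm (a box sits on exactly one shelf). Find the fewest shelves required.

5

Total = 21 + 17 + 14 + 12 + 10 + 5 + 5 + 5 + 5 + 4 + 4 + 3 = 105 cm.
Lower bound: ⌈105/22⌉ = 5 shelves.
A packing using 5 shelves:
  shelf 1: 21 = 21
  shelf 2: 17 + 5 = 22
  shelf 3: 14 + 5 + 3 = 22
  shelf 4: 12 + 10 = 22
  shelf 5: 5 + 5 + 4 + 4 = 18
This matches the lower bound, so 5 is optimal.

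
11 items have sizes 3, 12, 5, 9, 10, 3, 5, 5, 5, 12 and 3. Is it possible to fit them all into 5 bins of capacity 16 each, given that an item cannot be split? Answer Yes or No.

A valid assignment using 5 bins:
  bin 1: 12 + 3 = 15
  bin 2: 12 + 3 = 15
  bin 3: 10 + 5 = 15
  bin 4: 9 + 5 = 14
  bin 5: 5 + 5 + 3 = 13
Every load is within 16, so 5 bins suffice.

Yes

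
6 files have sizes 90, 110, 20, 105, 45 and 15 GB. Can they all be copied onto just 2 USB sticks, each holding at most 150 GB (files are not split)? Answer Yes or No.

Total = 385 GB; ⌈385/150⌉ = 3.
At least 3 USB sticks are required, but only 2 are allowed.

No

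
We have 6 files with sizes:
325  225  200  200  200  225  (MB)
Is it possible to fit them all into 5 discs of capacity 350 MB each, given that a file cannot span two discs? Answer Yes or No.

Total = 1375 MB; ⌈1375/350⌉ = 4.
6 files each exceed half the capacity and cannot share a disc, forcing at least 6 discs.
At least 6 discs are required, but only 5 are allowed.

No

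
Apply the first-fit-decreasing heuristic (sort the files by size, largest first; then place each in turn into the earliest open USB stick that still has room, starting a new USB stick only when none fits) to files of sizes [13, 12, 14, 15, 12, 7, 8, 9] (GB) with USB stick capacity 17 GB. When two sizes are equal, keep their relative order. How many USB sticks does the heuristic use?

7

Sorted descending: 15, 14, 13, 12, 12, 9, 8, 7.
  15 → USB stick 1 (new)  [load 15/17]
  14 → USB stick 2 (new)  [load 14/17]
  13 → USB stick 3 (new)  [load 13/17]
  12 → USB stick 4 (new)  [load 12/17]
  12 → USB stick 5 (new)  [load 12/17]
  9 → USB stick 6 (new)  [load 9/17]
  8 → USB stick 6  [load 17/17]
  7 → USB stick 7 (new)  [load 7/17]
7 USB sticks opened.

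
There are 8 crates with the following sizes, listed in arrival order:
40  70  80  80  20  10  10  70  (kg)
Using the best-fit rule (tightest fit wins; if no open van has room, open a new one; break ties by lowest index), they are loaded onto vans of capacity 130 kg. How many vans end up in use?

  40 → van 1 (new)  [load 40/130]
  70 → van 1  [load 110/130]
  80 → van 2 (new)  [load 80/130]
  80 → van 3 (new)  [load 80/130]
  20 → van 1  [load 130/130]
  10 → van 2  [load 90/130]
  10 → van 2  [load 100/130]
  70 → van 4 (new)  [load 70/130]
4 vans opened.

4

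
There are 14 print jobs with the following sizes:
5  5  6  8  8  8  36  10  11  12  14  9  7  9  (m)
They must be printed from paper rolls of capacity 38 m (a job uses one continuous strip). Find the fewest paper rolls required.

Total = 36 + 14 + 12 + 11 + 10 + 9 + 9 + 8 + 8 + 8 + 7 + 6 + 5 + 5 = 148 m.
Lower bound: ⌈148/38⌉ = 4 paper rolls.
A packing using 4 paper rolls:
  roll 1: 36 = 36
  roll 2: 14 + 12 + 11 = 37
  roll 3: 10 + 9 + 9 + 5 + 5 = 38
  roll 4: 8 + 8 + 8 + 7 + 6 = 37
This matches the lower bound, so 4 is optimal.

4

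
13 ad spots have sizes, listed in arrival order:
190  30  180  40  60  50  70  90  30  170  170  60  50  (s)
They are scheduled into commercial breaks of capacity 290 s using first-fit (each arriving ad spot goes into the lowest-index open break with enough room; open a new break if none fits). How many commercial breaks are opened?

  190 → break 1 (new)  [load 190/290]
  30 → break 1  [load 220/290]
  180 → break 2 (new)  [load 180/290]
  40 → break 1  [load 260/290]
  60 → break 2  [load 240/290]
  50 → break 2  [load 290/290]
  70 → break 3 (new)  [load 70/290]
  90 → break 3  [load 160/290]
  30 → break 1  [load 290/290]
  170 → break 4 (new)  [load 170/290]
  170 → break 5 (new)  [load 170/290]
  60 → break 3  [load 220/290]
  50 → break 3  [load 270/290]
5 commercial breaks opened.

5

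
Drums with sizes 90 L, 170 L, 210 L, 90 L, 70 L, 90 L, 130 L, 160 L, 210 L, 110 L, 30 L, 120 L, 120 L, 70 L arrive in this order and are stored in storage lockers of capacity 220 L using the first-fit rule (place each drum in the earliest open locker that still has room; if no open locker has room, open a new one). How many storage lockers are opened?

10

  90 → locker 1 (new)  [load 90/220]
  170 → locker 2 (new)  [load 170/220]
  210 → locker 3 (new)  [load 210/220]
  90 → locker 1  [load 180/220]
  70 → locker 4 (new)  [load 70/220]
  90 → locker 4  [load 160/220]
  130 → locker 5 (new)  [load 130/220]
  160 → locker 6 (new)  [load 160/220]
  210 → locker 7 (new)  [load 210/220]
  110 → locker 8 (new)  [load 110/220]
  30 → locker 1  [load 210/220]
  120 → locker 9 (new)  [load 120/220]
  120 → locker 10 (new)  [load 120/220]
  70 → locker 5  [load 200/220]
10 storage lockers opened.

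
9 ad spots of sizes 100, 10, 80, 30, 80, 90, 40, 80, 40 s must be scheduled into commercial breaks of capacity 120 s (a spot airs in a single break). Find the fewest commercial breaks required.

5

Total = 100 + 90 + 80 + 80 + 80 + 40 + 40 + 30 + 10 = 550 s.
Lower bound: ⌈550/120⌉ = 5 commercial breaks.
A packing using 5 commercial breaks:
  break 1: 100 + 10 = 110
  break 2: 90 + 30 = 120
  break 3: 80 + 40 = 120
  break 4: 80 + 40 = 120
  break 5: 80 = 80
This matches the lower bound, so 5 is optimal.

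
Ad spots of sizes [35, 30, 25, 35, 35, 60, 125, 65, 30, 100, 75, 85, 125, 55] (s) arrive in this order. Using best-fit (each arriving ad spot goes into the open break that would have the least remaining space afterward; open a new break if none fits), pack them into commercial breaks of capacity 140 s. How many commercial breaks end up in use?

7

  35 → break 1 (new)  [load 35/140]
  30 → break 1  [load 65/140]
  25 → break 1  [load 90/140]
  35 → break 1  [load 125/140]
  35 → break 2 (new)  [load 35/140]
  60 → break 2  [load 95/140]
  125 → break 3 (new)  [load 125/140]
  65 → break 4 (new)  [load 65/140]
  30 → break 2  [load 125/140]
  100 → break 5 (new)  [load 100/140]
  75 → break 4  [load 140/140]
  85 → break 6 (new)  [load 85/140]
  125 → break 7 (new)  [load 125/140]
  55 → break 6  [load 140/140]
7 commercial breaks opened.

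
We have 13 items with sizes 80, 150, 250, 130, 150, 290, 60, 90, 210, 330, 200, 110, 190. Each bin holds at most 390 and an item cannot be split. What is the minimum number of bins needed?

6

Total = 330 + 290 + 250 + 210 + 200 + 190 + 150 + 150 + 130 + 110 + 90 + 80 + 60 = 2240.
Lower bound: ⌈2240/390⌉ = 6 bins.
A packing using 6 bins:
  bin 1: 330 + 60 = 390
  bin 2: 290 + 90 = 380
  bin 3: 250 + 130 = 380
  bin 4: 210 + 150 = 360
  bin 5: 200 + 190 = 390
  bin 6: 150 + 110 + 80 = 340
This matches the lower bound, so 6 is optimal.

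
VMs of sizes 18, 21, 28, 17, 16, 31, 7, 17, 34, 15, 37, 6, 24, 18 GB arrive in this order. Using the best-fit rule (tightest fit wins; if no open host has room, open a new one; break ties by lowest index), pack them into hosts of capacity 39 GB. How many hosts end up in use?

  18 → host 1 (new)  [load 18/39]
  21 → host 1  [load 39/39]
  28 → host 2 (new)  [load 28/39]
  17 → host 3 (new)  [load 17/39]
  16 → host 3  [load 33/39]
  31 → host 4 (new)  [load 31/39]
  7 → host 4  [load 38/39]
  17 → host 5 (new)  [load 17/39]
  34 → host 6 (new)  [load 34/39]
  15 → host 5  [load 32/39]
  37 → host 7 (new)  [load 37/39]
  6 → host 3  [load 39/39]
  24 → host 8 (new)  [load 24/39]
  18 → host 9 (new)  [load 18/39]
9 hosts opened.

9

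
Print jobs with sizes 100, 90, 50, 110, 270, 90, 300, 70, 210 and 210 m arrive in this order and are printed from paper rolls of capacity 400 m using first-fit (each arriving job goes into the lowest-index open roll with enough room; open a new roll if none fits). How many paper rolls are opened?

5

  100 → roll 1 (new)  [load 100/400]
  90 → roll 1  [load 190/400]
  50 → roll 1  [load 240/400]
  110 → roll 1  [load 350/400]
  270 → roll 2 (new)  [load 270/400]
  90 → roll 2  [load 360/400]
  300 → roll 3 (new)  [load 300/400]
  70 → roll 3  [load 370/400]
  210 → roll 4 (new)  [load 210/400]
  210 → roll 5 (new)  [load 210/400]
5 paper rolls opened.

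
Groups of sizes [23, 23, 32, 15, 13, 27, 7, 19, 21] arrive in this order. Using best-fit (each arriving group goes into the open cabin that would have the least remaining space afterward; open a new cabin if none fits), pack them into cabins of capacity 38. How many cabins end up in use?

6

  23 → cabin 1 (new)  [load 23/38]
  23 → cabin 2 (new)  [load 23/38]
  32 → cabin 3 (new)  [load 32/38]
  15 → cabin 1  [load 38/38]
  13 → cabin 2  [load 36/38]
  27 → cabin 4 (new)  [load 27/38]
  7 → cabin 4  [load 34/38]
  19 → cabin 5 (new)  [load 19/38]
  21 → cabin 6 (new)  [load 21/38]
6 cabins opened.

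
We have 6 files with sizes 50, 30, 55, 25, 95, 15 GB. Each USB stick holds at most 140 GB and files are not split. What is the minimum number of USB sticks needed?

Total = 95 + 55 + 50 + 30 + 25 + 15 = 270 GB.
Lower bound: ⌈270/140⌉ = 2 USB sticks.
A packing using 2 USB sticks:
  USB stick 1: 95 + 30 + 15 = 140
  USB stick 2: 55 + 50 + 25 = 130
This matches the lower bound, so 2 is optimal.

2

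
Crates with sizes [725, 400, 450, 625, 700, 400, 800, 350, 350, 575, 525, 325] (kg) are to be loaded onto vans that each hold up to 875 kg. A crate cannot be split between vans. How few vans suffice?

Total = 800 + 725 + 700 + 625 + 575 + 525 + 450 + 400 + 400 + 350 + 350 + 325 = 6225 kg.
Lower bound: ⌈6225/875⌉ = 8 vans.
A packing using 9 vans:
  van 1: 800 = 800
  van 2: 725 = 725
  van 3: 700 = 700
  van 4: 625 = 625
  van 5: 575 = 575
  van 6: 525 + 350 = 875
  van 7: 450 + 400 = 850
  van 8: 400 + 350 = 750
  van 9: 325 = 325
No arrangement into 8 vans stays within capacity, so 9 is optimal.

9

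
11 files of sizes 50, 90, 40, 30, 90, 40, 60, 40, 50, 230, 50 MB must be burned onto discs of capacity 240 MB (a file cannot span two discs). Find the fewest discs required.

Total = 230 + 90 + 90 + 60 + 50 + 50 + 50 + 40 + 40 + 40 + 30 = 770 MB.
Lower bound: ⌈770/240⌉ = 4 discs.
A packing using 4 discs:
  disc 1: 230 = 230
  disc 2: 90 + 90 + 60 = 240
  disc 3: 50 + 50 + 50 + 40 + 40 = 230
  disc 4: 40 + 30 = 70
This matches the lower bound, so 4 is optimal.

4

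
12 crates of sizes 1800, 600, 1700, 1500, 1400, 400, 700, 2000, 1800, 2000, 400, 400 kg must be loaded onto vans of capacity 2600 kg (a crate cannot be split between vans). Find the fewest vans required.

7

Total = 2000 + 2000 + 1800 + 1800 + 1700 + 1500 + 1400 + 700 + 600 + 400 + 400 + 400 = 14700 kg.
Lower bound: ⌈14700/2600⌉ = 6 vans.
Also, 7 crates each exceed 1300 kg, and no two of those can share a van, so at least 7 vans are needed.
A packing using 7 vans:
  van 1: 2000 + 600 = 2600
  van 2: 2000 + 400 = 2400
  van 3: 1800 + 700 = 2500
  van 4: 1800 + 400 + 400 = 2600
  van 5: 1700 = 1700
  van 6: 1500 = 1500
  van 7: 1400 = 1400
This matches the lower bound, so 7 is optimal.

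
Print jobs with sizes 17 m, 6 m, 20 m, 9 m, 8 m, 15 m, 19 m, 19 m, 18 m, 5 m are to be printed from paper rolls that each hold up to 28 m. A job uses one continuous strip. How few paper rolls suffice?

Total = 20 + 19 + 19 + 18 + 17 + 15 + 9 + 8 + 6 + 5 = 136 m.
Lower bound: ⌈136/28⌉ = 5 paper rolls.
Also, 6 print jobs each exceed 14 m, and no two of those can share a roll, so at least 6 paper rolls are needed.
A packing using 6 paper rolls:
  roll 1: 20 + 8 = 28
  roll 2: 19 + 9 = 28
  roll 3: 19 + 6 = 25
  roll 4: 18 + 5 = 23
  roll 5: 17 = 17
  roll 6: 15 = 15
This matches the lower bound, so 6 is optimal.

6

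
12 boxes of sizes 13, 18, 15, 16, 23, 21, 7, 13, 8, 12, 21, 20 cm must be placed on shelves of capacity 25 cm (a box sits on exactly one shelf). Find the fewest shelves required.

9

Total = 23 + 21 + 21 + 20 + 18 + 16 + 15 + 13 + 13 + 12 + 8 + 7 = 187 cm.
Lower bound: ⌈187/25⌉ = 8 shelves.
Also, 9 boxes each exceed 25/2 cm, and no two of those can share a shelf, so at least 9 shelves are needed.
A packing using 9 shelves:
  shelf 1: 23 = 23
  shelf 2: 21 = 21
  shelf 3: 21 = 21
  shelf 4: 20 = 20
  shelf 5: 18 + 7 = 25
  shelf 6: 16 + 8 = 24
  shelf 7: 15 = 15
  shelf 8: 13 + 12 = 25
  shelf 9: 13 = 13
This matches the lower bound, so 9 is optimal.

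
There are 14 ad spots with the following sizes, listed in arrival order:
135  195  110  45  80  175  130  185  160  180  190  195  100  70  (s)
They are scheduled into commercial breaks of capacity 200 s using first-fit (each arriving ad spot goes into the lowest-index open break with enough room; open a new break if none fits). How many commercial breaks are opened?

  135 → break 1 (new)  [load 135/200]
  195 → break 2 (new)  [load 195/200]
  110 → break 3 (new)  [load 110/200]
  45 → break 1  [load 180/200]
  80 → break 3  [load 190/200]
  175 → break 4 (new)  [load 175/200]
  130 → break 5 (new)  [load 130/200]
  185 → break 6 (new)  [load 185/200]
  160 → break 7 (new)  [load 160/200]
  180 → break 8 (new)  [load 180/200]
  190 → break 9 (new)  [load 190/200]
  195 → break 10 (new)  [load 195/200]
  100 → break 11 (new)  [load 100/200]
  70 → break 5  [load 200/200]
11 commercial breaks opened.

11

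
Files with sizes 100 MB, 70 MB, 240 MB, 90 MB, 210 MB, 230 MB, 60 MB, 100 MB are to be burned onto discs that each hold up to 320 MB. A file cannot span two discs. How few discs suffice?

4

Total = 240 + 230 + 210 + 100 + 100 + 90 + 70 + 60 = 1100 MB.
Lower bound: ⌈1100/320⌉ = 4 discs.
A packing using 4 discs:
  disc 1: 240 + 70 = 310
  disc 2: 230 + 90 = 320
  disc 3: 210 + 100 = 310
  disc 4: 100 + 60 = 160
This matches the lower bound, so 4 is optimal.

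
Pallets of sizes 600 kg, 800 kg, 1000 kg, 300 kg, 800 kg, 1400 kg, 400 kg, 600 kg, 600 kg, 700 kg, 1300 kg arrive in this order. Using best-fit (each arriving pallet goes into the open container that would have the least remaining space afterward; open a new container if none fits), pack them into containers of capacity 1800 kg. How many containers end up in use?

  600 → container 1 (new)  [load 600/1800]
  800 → container 1  [load 1400/1800]
  1000 → container 2 (new)  [load 1000/1800]
  300 → container 1  [load 1700/1800]
  800 → container 2  [load 1800/1800]
  1400 → container 3 (new)  [load 1400/1800]
  400 → container 3  [load 1800/1800]
  600 → container 4 (new)  [load 600/1800]
  600 → container 4  [load 1200/1800]
  700 → container 5 (new)  [load 700/1800]
  1300 → container 6 (new)  [load 1300/1800]
6 containers opened.

6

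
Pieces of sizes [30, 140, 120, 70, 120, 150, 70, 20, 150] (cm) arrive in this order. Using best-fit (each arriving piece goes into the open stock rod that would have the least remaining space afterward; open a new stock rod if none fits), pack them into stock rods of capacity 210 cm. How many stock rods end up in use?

5

  30 → stock rod 1 (new)  [load 30/210]
  140 → stock rod 1  [load 170/210]
  120 → stock rod 2 (new)  [load 120/210]
  70 → stock rod 2  [load 190/210]
  120 → stock rod 3 (new)  [load 120/210]
  150 → stock rod 4 (new)  [load 150/210]
  70 → stock rod 3  [load 190/210]
  20 → stock rod 2  [load 210/210]
  150 → stock rod 5 (new)  [load 150/210]
5 stock rods opened.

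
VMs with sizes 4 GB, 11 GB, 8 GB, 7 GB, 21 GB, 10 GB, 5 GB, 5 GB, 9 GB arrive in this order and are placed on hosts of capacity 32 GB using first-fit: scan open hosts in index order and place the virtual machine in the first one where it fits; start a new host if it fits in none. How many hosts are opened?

3

  4 → host 1 (new)  [load 4/32]
  11 → host 1  [load 15/32]
  8 → host 1  [load 23/32]
  7 → host 1  [load 30/32]
  21 → host 2 (new)  [load 21/32]
  10 → host 2  [load 31/32]
  5 → host 3 (new)  [load 5/32]
  5 → host 3  [load 10/32]
  9 → host 3  [load 19/32]
3 hosts opened.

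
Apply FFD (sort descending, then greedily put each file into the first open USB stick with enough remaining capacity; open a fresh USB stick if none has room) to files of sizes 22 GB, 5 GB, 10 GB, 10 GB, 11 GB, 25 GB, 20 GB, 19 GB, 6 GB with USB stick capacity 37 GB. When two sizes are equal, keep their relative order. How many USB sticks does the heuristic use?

Sorted descending: 25, 22, 20, 19, 11, 10, 10, 6, 5.
  25 → USB stick 1 (new)  [load 25/37]
  22 → USB stick 2 (new)  [load 22/37]
  20 → USB stick 3 (new)  [load 20/37]
  19 → USB stick 4 (new)  [load 19/37]
  11 → USB stick 1  [load 36/37]
  10 → USB stick 2  [load 32/37]
  10 → USB stick 3  [load 30/37]
  6 → USB stick 3  [load 36/37]
  5 → USB stick 2  [load 37/37]
4 USB sticks opened.

4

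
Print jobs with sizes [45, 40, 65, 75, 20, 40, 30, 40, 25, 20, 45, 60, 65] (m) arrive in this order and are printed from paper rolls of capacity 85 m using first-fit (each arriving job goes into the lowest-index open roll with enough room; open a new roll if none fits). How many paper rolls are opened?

  45 → roll 1 (new)  [load 45/85]
  40 → roll 1  [load 85/85]
  65 → roll 2 (new)  [load 65/85]
  75 → roll 3 (new)  [load 75/85]
  20 → roll 2  [load 85/85]
  40 → roll 4 (new)  [load 40/85]
  30 → roll 4  [load 70/85]
  40 → roll 5 (new)  [load 40/85]
  25 → roll 5  [load 65/85]
  20 → roll 5  [load 85/85]
  45 → roll 6 (new)  [load 45/85]
  60 → roll 7 (new)  [load 60/85]
  65 → roll 8 (new)  [load 65/85]
8 paper rolls opened.

8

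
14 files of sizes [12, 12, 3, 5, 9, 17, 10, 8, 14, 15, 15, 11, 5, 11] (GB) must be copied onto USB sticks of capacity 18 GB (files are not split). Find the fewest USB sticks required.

Total = 17 + 15 + 15 + 14 + 12 + 12 + 11 + 11 + 10 + 9 + 8 + 5 + 5 + 3 = 147 GB.
Lower bound: ⌈147/18⌉ = 9 USB sticks.
A packing using 10 USB sticks:
  USB stick 1: 17 = 17
  USB stick 2: 15 + 3 = 18
  USB stick 3: 15 = 15
  USB stick 4: 14 = 14
  USB stick 5: 12 + 5 = 17
  USB stick 6: 12 + 5 = 17
  USB stick 7: 11 = 11
  USB stick 8: 11 = 11
  USB stick 9: 10 + 8 = 18
  USB stick 10: 9 = 9
No arrangement into 9 USB sticks stays within capacity, so 10 is optimal.

10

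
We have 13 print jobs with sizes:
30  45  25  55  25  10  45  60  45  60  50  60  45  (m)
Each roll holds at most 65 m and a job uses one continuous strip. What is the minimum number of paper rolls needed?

Total = 60 + 60 + 60 + 55 + 50 + 45 + 45 + 45 + 45 + 30 + 25 + 25 + 10 = 555 m.
Lower bound: ⌈555/65⌉ = 9 paper rolls.
A packing using 11 paper rolls:
  roll 1: 60 = 60
  roll 2: 60 = 60
  roll 3: 60 = 60
  roll 4: 55 + 10 = 65
  roll 5: 50 = 50
  roll 6: 45 = 45
  roll 7: 45 = 45
  roll 8: 45 = 45
  roll 9: 45 = 45
  roll 10: 30 + 25 = 55
  roll 11: 25 = 25
No arrangement into 10 paper rolls stays within capacity, so 11 is optimal.

11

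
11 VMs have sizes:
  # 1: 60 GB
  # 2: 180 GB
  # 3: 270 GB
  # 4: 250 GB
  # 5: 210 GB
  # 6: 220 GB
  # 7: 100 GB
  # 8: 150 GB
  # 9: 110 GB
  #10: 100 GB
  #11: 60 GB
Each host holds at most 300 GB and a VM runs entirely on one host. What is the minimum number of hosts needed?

Total = 270 + 250 + 220 + 210 + 180 + 150 + 110 + 100 + 100 + 60 + 60 = 1710 GB.
Lower bound: ⌈1710/300⌉ = 6 hosts.
A packing using 7 hosts:
  host 1: 270 = 270
  host 2: 250 = 250
  host 3: 220 + 60 = 280
  host 4: 210 + 60 = 270
  host 5: 180 + 110 = 290
  host 6: 150 + 100 = 250
  host 7: 100 = 100
No arrangement into 6 hosts stays within capacity, so 7 is optimal.

7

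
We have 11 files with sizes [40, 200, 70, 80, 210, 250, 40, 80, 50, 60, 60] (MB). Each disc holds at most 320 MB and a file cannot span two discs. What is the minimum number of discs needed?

4

Total = 250 + 210 + 200 + 80 + 80 + 70 + 60 + 60 + 50 + 40 + 40 = 1140 MB.
Lower bound: ⌈1140/320⌉ = 4 discs.
A packing using 4 discs:
  disc 1: 250 + 70 = 320
  disc 2: 210 + 80 = 290
  disc 3: 200 + 80 + 40 = 320
  disc 4: 60 + 60 + 50 + 40 = 210
This matches the lower bound, so 4 is optimal.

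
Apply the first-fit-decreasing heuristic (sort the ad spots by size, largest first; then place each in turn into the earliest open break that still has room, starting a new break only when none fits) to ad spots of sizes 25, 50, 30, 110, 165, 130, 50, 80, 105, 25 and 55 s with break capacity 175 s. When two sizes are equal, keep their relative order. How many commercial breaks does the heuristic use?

6

Sorted descending: 165, 130, 110, 105, 80, 55, 50, 50, 30, 25, 25.
  165 → break 1 (new)  [load 165/175]
  130 → break 2 (new)  [load 130/175]
  110 → break 3 (new)  [load 110/175]
  105 → break 4 (new)  [load 105/175]
  80 → break 5 (new)  [load 80/175]
  55 → break 3  [load 165/175]
  50 → break 4  [load 155/175]
  50 → break 5  [load 130/175]
  30 → break 2  [load 160/175]
  25 → break 5  [load 155/175]
  25 → break 6 (new)  [load 25/175]
6 commercial breaks opened.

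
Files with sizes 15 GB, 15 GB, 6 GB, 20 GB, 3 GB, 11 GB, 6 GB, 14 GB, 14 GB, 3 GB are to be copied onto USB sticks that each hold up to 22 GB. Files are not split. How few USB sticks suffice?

Total = 20 + 15 + 15 + 14 + 14 + 11 + 6 + 6 + 3 + 3 = 107 GB.
Lower bound: ⌈107/22⌉ = 5 USB sticks.
A packing using 6 USB sticks:
  USB stick 1: 20 = 20
  USB stick 2: 15 + 6 = 21
  USB stick 3: 15 + 6 = 21
  USB stick 4: 14 + 3 + 3 = 20
  USB stick 5: 14 = 14
  USB stick 6: 11 = 11
No arrangement into 5 USB sticks stays within capacity, so 6 is optimal.

6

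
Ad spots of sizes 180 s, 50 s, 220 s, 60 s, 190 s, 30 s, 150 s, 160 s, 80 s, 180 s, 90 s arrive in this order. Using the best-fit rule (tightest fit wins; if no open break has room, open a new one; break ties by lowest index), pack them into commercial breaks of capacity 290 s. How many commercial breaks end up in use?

  180 → break 1 (new)  [load 180/290]
  50 → break 1  [load 230/290]
  220 → break 2 (new)  [load 220/290]
  60 → break 1  [load 290/290]
  190 → break 3 (new)  [load 190/290]
  30 → break 2  [load 250/290]
  150 → break 4 (new)  [load 150/290]
  160 → break 5 (new)  [load 160/290]
  80 → break 3  [load 270/290]
  180 → break 6 (new)  [load 180/290]
  90 → break 6  [load 270/290]
6 commercial breaks opened.

6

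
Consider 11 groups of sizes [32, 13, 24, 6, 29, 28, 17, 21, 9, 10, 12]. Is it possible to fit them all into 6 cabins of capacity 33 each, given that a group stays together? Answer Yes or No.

Total = 201; ⌈201/33⌉ = 7.
At least 7 cabins are required, but only 6 are allowed.

No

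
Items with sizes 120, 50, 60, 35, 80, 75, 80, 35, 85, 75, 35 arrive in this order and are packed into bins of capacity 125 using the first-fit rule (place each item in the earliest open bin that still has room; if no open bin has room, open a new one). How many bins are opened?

  120 → bin 1 (new)  [load 120/125]
  50 → bin 2 (new)  [load 50/125]
  60 → bin 2  [load 110/125]
  35 → bin 3 (new)  [load 35/125]
  80 → bin 3  [load 115/125]
  75 → bin 4 (new)  [load 75/125]
  80 → bin 5 (new)  [load 80/125]
  35 → bin 4  [load 110/125]
  85 → bin 6 (new)  [load 85/125]
  75 → bin 7 (new)  [load 75/125]
  35 → bin 5  [load 115/125]
7 bins opened.

7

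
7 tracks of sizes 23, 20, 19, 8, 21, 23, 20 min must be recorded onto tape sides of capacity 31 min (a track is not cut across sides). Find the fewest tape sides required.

Total = 23 + 23 + 21 + 20 + 20 + 19 + 8 = 134 min.
Lower bound: ⌈134/31⌉ = 5 tape sides.
Also, 6 tracks each exceed 31/2 min, and no two of those can share a side, so at least 6 tape sides are needed.
A packing using 6 tape sides:
  side 1: 23 + 8 = 31
  side 2: 23 = 23
  side 3: 21 = 21
  side 4: 20 = 20
  side 5: 20 = 20
  side 6: 19 = 19
This matches the lower bound, so 6 is optimal.

6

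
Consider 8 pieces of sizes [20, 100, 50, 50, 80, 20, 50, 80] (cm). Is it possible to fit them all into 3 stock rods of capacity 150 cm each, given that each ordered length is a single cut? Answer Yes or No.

Yes

A valid assignment using 3 stock rods:
  stock rod 1: 100 + 50 = 150
  stock rod 2: 80 + 50 + 20 = 150
  stock rod 3: 80 + 50 + 20 = 150
Every load is within 150 cm, so 3 stock rods suffice.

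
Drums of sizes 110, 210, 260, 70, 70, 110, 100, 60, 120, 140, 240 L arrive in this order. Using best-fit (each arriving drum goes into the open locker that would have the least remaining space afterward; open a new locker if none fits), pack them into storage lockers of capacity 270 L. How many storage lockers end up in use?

  110 → locker 1 (new)  [load 110/270]
  210 → locker 2 (new)  [load 210/270]
  260 → locker 3 (new)  [load 260/270]
  70 → locker 1  [load 180/270]
  70 → locker 1  [load 250/270]
  110 → locker 4 (new)  [load 110/270]
  100 → locker 4  [load 210/270]
  60 → locker 2  [load 270/270]
  120 → locker 5 (new)  [load 120/270]
  140 → locker 5  [load 260/270]
  240 → locker 6 (new)  [load 240/270]
6 storage lockers opened.

6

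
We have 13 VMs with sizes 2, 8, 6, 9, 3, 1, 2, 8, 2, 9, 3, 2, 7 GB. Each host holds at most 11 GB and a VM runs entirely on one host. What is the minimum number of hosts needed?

6

Total = 9 + 9 + 8 + 8 + 7 + 6 + 3 + 3 + 2 + 2 + 2 + 2 + 1 = 62 GB.
Lower bound: ⌈62/11⌉ = 6 hosts.
A packing using 6 hosts:
  host 1: 9 + 2 = 11
  host 2: 9 + 2 = 11
  host 3: 8 + 3 = 11
  host 4: 8 + 3 = 11
  host 5: 7 + 2 + 2 = 11
  host 6: 6 + 1 = 7
This matches the lower bound, so 6 is optimal.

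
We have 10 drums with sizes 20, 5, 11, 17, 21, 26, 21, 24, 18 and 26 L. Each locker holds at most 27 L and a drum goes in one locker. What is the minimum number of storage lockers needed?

Total = 26 + 26 + 24 + 21 + 21 + 20 + 18 + 17 + 11 + 5 = 189 L.
Lower bound: ⌈189/27⌉ = 7 storage lockers.
Also, 8 drums each exceed 27/2 L, and no two of those can share a locker, so at least 8 storage lockers are needed.
A packing using 9 storage lockers:
  locker 1: 26 = 26
  locker 2: 26 = 26
  locker 3: 24 = 24
  locker 4: 21 + 5 = 26
  locker 5: 21 = 21
  locker 6: 20 = 20
  locker 7: 18 = 18
  locker 8: 17 = 17
  locker 9: 11 = 11
No arrangement into 8 storage lockers stays within capacity, so 9 is optimal.

9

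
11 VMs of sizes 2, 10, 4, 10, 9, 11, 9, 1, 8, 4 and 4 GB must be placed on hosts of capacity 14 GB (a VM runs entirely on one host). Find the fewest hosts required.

Total = 11 + 10 + 10 + 9 + 9 + 8 + 4 + 4 + 4 + 2 + 1 = 72 GB.
Lower bound: ⌈72/14⌉ = 6 hosts.
A packing using 6 hosts:
  host 1: 11 + 2 + 1 = 14
  host 2: 10 + 4 = 14
  host 3: 10 + 4 = 14
  host 4: 9 + 4 = 13
  host 5: 9 = 9
  host 6: 8 = 8
This matches the lower bound, so 6 is optimal.

6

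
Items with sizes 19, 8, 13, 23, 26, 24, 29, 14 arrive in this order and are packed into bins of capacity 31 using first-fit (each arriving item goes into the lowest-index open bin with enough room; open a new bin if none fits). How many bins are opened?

6

  19 → bin 1 (new)  [load 19/31]
  8 → bin 1  [load 27/31]
  13 → bin 2 (new)  [load 13/31]
  23 → bin 3 (new)  [load 23/31]
  26 → bin 4 (new)  [load 26/31]
  24 → bin 5 (new)  [load 24/31]
  29 → bin 6 (new)  [load 29/31]
  14 → bin 2  [load 27/31]
6 bins opened.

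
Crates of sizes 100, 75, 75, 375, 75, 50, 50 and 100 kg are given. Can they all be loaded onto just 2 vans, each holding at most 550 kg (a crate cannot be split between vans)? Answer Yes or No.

A valid assignment using 2 vans:
  van 1: 375 + 100 + 75 = 550
  van 2: 100 + 75 + 75 + 50 + 50 = 350
Every load is within 550 kg, so 2 vans suffice.

Yes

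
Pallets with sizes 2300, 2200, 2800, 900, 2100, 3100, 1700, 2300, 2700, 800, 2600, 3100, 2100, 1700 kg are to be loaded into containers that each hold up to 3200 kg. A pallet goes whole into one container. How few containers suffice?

12

Total = 3100 + 3100 + 2800 + 2700 + 2600 + 2300 + 2300 + 2200 + 2100 + 2100 + 1700 + 1700 + 900 + 800 = 30400 kg.
Lower bound: ⌈30400/3200⌉ = 10 containers.
Also, 12 pallets each exceed 1600 kg, and no two of those can share a container, so at least 12 containers are needed.
A packing using 12 containers:
  container 1: 3100 = 3100
  container 2: 3100 = 3100
  container 3: 2800 = 2800
  container 4: 2700 = 2700
  container 5: 2600 = 2600
  container 6: 2300 + 900 = 3200
  container 7: 2300 + 800 = 3100
  container 8: 2200 = 2200
  container 9: 2100 = 2100
  container 10: 2100 = 2100
  container 11: 1700 = 1700
  container 12: 1700 = 1700
This matches the lower bound, so 12 is optimal.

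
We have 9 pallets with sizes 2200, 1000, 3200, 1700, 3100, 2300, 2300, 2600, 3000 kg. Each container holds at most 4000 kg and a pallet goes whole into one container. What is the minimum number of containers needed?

7

Total = 3200 + 3100 + 3000 + 2600 + 2300 + 2300 + 2200 + 1700 + 1000 = 21400 kg.
Lower bound: ⌈21400/4000⌉ = 6 containers.
Also, 7 pallets each exceed 2000 kg, and no two of those can share a container, so at least 7 containers are needed.
A packing using 7 containers:
  container 1: 3200 = 3200
  container 2: 3100 = 3100
  container 3: 3000 + 1000 = 4000
  container 4: 2600 = 2600
  container 5: 2300 + 1700 = 4000
  container 6: 2300 = 2300
  container 7: 2200 = 2200
This matches the lower bound, so 7 is optimal.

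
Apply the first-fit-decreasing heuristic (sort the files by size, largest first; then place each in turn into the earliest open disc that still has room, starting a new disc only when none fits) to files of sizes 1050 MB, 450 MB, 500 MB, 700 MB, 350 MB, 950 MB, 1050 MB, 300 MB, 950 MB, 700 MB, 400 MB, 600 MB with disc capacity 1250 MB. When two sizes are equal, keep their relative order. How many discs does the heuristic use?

8

Sorted descending: 1050, 1050, 950, 950, 700, 700, 600, 500, 450, 400, 350, 300.
  1050 → disc 1 (new)  [load 1050/1250]
  1050 → disc 2 (new)  [load 1050/1250]
  950 → disc 3 (new)  [load 950/1250]
  950 → disc 4 (new)  [load 950/1250]
  700 → disc 5 (new)  [load 700/1250]
  700 → disc 6 (new)  [load 700/1250]
  600 → disc 7 (new)  [load 600/1250]
  500 → disc 5  [load 1200/1250]
  450 → disc 6  [load 1150/1250]
  400 → disc 7  [load 1000/1250]
  350 → disc 8 (new)  [load 350/1250]
  300 → disc 3  [load 1250/1250]
8 discs opened.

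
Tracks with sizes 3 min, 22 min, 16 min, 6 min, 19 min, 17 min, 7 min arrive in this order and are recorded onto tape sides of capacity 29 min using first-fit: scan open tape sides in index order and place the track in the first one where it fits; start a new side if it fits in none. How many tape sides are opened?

  3 → side 1 (new)  [load 3/29]
  22 → side 1  [load 25/29]
  16 → side 2 (new)  [load 16/29]
  6 → side 2  [load 22/29]
  19 → side 3 (new)  [load 19/29]
  17 → side 4 (new)  [load 17/29]
  7 → side 2  [load 29/29]
4 tape sides opened.

4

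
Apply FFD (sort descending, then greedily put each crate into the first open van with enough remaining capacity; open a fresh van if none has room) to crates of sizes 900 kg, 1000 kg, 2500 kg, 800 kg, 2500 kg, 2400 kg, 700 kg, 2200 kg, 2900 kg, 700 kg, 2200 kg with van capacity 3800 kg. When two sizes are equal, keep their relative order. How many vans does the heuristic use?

Sorted descending: 2900, 2500, 2500, 2400, 2200, 2200, 1000, 900, 800, 700, 700.
  2900 → van 1 (new)  [load 2900/3800]
  2500 → van 2 (new)  [load 2500/3800]
  2500 → van 3 (new)  [load 2500/3800]
  2400 → van 4 (new)  [load 2400/3800]
  2200 → van 5 (new)  [load 2200/3800]
  2200 → van 6 (new)  [load 2200/3800]
  1000 → van 2  [load 3500/3800]
  900 → van 1  [load 3800/3800]
  800 → van 3  [load 3300/3800]
  700 → van 4  [load 3100/3800]
  700 → van 4  [load 3800/3800]
6 vans opened.

6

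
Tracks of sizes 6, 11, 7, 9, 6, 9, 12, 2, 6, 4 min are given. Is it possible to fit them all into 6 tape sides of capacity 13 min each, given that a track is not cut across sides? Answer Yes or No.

A valid assignment using 6 tape sides:
  side 1: 12 = 12
  side 2: 11 + 2 = 13
  side 3: 9 + 4 = 13
  side 4: 9 = 9
  side 5: 7 + 6 = 13
  side 6: 6 + 6 = 12
Every load is within 13 min, so 6 tape sides suffice.

Yes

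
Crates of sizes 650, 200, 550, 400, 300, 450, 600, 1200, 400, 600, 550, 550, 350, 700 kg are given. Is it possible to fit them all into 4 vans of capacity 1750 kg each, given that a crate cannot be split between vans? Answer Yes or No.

Total = 7500 kg; ⌈7500/1750⌉ = 5.
At least 5 vans are required, but only 4 are allowed.

No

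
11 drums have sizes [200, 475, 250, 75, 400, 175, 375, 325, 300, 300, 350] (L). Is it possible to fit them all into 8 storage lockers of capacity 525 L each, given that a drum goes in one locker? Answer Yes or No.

Yes

A valid assignment using 8 storage lockers:
  locker 1: 475 = 475
  locker 2: 400 + 75 = 475
  locker 3: 375 = 375
  locker 4: 350 + 175 = 525
  locker 5: 325 + 200 = 525
  locker 6: 300 = 300
  locker 7: 300 = 300
  locker 8: 250 = 250
Every load is within 525 L, so 8 storage lockers suffice.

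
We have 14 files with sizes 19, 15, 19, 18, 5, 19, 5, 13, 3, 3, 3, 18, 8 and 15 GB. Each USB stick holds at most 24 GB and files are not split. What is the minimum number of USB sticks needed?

Total = 19 + 19 + 19 + 18 + 18 + 15 + 15 + 13 + 8 + 5 + 5 + 3 + 3 + 3 = 163 GB.
Lower bound: ⌈163/24⌉ = 7 USB sticks.
Also, 8 files each exceed 12 GB, and no two of those can share a USB stick, so at least 8 USB sticks are needed.
A packing using 8 USB sticks:
  USB stick 1: 19 + 5 = 24
  USB stick 2: 19 + 5 = 24
  USB stick 3: 19 + 3 = 22
  USB stick 4: 18 + 3 + 3 = 24
  USB stick 5: 18 = 18
  USB stick 6: 15 + 8 = 23
  USB stick 7: 15 = 15
  USB stick 8: 13 = 13
This matches the lower bound, so 8 is optimal.

8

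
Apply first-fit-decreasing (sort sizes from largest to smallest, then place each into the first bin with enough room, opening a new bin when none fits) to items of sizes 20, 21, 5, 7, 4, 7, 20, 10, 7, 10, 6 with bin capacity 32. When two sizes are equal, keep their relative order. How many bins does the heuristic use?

Sorted descending: 21, 20, 20, 10, 10, 7, 7, 7, 6, 5, 4.
  21 → bin 1 (new)  [load 21/32]
  20 → bin 2 (new)  [load 20/32]
  20 → bin 3 (new)  [load 20/32]
  10 → bin 1  [load 31/32]
  10 → bin 2  [load 30/32]
  7 → bin 3  [load 27/32]
  7 → bin 4 (new)  [load 7/32]
  7 → bin 4  [load 14/32]
  6 → bin 4  [load 20/32]
  5 → bin 3  [load 32/32]
  4 → bin 4  [load 24/32]
4 bins opened.

4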